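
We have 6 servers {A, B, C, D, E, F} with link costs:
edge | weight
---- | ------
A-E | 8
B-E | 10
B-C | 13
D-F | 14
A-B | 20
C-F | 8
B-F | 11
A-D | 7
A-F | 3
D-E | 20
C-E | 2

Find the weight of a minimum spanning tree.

30

Prim, starting at B.
Step 1: frontier [B-E 10, B-F 11, B-C 13, A-B 20] → take B-E (10); add E.
Step 2: frontier [B-F 11, B-C 13, A-B 20, C-E 2, A-E 8, D-E 20] → take C-E (2); add C.
Step 3: frontier [B-F 11, A-B 20, C-F 8, A-E 8, D-E 20] → take A-E (8); add A.
Step 4: frontier [A-F 3, A-D 7, B-F 11, C-F 8, D-E 20] → take A-F (3); add F.
Step 5: frontier [A-D 7, D-E 20, D-F 14] → take A-D (7); add D.
MST edges: B-E, C-E, A-E, A-F, A-D; total weight 10+2+8+3+7 = 30.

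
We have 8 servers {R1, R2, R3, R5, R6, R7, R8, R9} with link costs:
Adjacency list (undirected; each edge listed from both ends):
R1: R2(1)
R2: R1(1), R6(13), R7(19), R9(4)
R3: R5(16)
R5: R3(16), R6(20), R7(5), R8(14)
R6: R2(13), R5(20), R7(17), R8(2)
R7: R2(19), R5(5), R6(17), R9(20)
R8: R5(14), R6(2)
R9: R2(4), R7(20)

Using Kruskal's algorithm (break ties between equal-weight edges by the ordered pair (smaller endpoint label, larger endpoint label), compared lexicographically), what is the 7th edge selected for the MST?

R3-R5

Kruskal: consider edges lightest-first.
R1 R2 (1): add — endpoints in different components.
R6 R8 (2): add — endpoints in different components.
R2 R9 (4): add — endpoints in different components.
R5 R7 (5): add — endpoints in different components.
R2 R6 (13): add — endpoints in different components.
R5 R8 (14): add — endpoints in different components.
R3 R5 (16): add — endpoints in different components.
The 7th edge added is R3 R5.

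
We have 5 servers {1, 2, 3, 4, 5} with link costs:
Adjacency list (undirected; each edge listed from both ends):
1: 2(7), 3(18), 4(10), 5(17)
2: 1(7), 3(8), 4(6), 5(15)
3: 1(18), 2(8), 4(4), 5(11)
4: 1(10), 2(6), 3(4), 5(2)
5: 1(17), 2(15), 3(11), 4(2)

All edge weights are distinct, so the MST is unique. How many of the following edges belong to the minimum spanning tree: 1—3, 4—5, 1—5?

1

Sort edges by weight, then run Kruskal:
4—5 (2): add. Components now {1} {2} {3} {4,5}
3—4 (4): add. Components now {1} {2} {3,4,5}
2—4 (6): add. Components now {1} {2,3,4,5}
1—2 (7): add. Components now {1,2,3,4,5}
MST edge set: {4—5, 3—4, 2—4, 1—2}.
Of the listed edges, {4—5} are in the MST → 1.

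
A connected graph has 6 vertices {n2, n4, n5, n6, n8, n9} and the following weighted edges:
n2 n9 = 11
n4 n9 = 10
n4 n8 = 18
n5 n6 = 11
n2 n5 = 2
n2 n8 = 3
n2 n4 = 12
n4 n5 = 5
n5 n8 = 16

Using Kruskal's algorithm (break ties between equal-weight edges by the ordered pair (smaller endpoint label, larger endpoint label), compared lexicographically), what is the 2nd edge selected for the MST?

n2-n8

Kruskal: consider edges lightest-first.
n2 n5 (2): add — endpoints in different components.
n2 n8 (3): add — endpoints in different components.
n4 n5 (5): add — endpoints in different components.
n4 n9 (10): add — endpoints in different components.
n2 n9 (11): skip — n9 and n2 already connected.
n5 n6 (11): add — endpoints in different components.
The 2nd edge added is n2 n8.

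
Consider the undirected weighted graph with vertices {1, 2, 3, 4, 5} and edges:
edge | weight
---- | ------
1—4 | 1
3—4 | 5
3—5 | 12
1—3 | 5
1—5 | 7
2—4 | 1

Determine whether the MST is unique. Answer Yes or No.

Kruskal's algorithm — process edges by increasing weight (ties by edge label):
1—4 (1): add — endpoints in different components.
2—4 (1): add — endpoints in different components.
1—3 (5): add — endpoints in different components.
3—4 (5): skip — 3 and 4 already connected.
1—5 (7): add — endpoints in different components.
Non-tree edge 3—4 has weight 5, equal to the heaviest edge on its tree cycle — swapping gives another MST of the same weight. Not unique.

No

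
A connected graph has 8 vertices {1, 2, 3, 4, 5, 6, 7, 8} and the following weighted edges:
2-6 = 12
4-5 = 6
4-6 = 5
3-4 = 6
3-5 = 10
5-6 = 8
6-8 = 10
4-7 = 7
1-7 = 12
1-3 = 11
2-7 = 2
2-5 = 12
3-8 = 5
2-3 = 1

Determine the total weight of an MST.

Prim, starting at 7.
Step 1: frontier [2-7 2, 4-7 7, 1-7 12] → take 2-7 (2); add 2.
Step 2: frontier [2-3 1, 2-5 12, 2-6 12, 4-7 7, 1-7 12] → take 2-3 (1); add 3.
Step 3: frontier [2-5 12, 2-6 12, 3-8 5, 3-4 6, 3-5 10, 1-3 11, 4-7 7, 1-7 12] → take 3-8 (5); add 8.
Step 4: frontier [2-5 12, 2-6 12, 3-4 6, 3-5 10, 1-3 11, 4-7 7, 1-7 12, 6-8 10] → take 3-4 (6); add 4.
Step 5: frontier [2-5 12, 2-6 12, 3-5 10, 1-3 11, 4-6 5, 4-5 6, 1-7 12, 6-8 10] → take 4-6 (5); add 6.
Step 6: frontier [2-5 12, 3-5 10, 1-3 11, 4-5 6, 5-6 8, 1-7 12] → take 4-5 (6); add 5.
Step 7: frontier [1-3 11, 1-7 12] → take 1-3 (11); add 1.
MST edges: 2-7, 2-3, 3-8, 3-4, 4-6, 4-5, 1-3; total weight 2+1+5+6+5+6+11 = 36.

36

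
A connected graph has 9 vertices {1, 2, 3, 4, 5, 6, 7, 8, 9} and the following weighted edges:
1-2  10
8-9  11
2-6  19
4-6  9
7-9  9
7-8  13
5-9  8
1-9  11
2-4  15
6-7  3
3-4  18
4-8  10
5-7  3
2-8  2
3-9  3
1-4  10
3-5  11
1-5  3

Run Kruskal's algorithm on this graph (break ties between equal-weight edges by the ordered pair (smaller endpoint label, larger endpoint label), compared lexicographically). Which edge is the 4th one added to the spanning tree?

Sort edges by weight, then run Kruskal:
2-8 (2): add — endpoints in different components.
1-5 (3): add — endpoints in different components.
3-9 (3): add — endpoints in different components.
5-7 (3): add — endpoints in different components.
6-7 (3): add — endpoints in different components.
5-9 (8): add — endpoints in different components.
4-6 (9): add — endpoints in different components.
7-9 (9): skip — 7 and 9 already connected.
1-2 (10): add — endpoints in different components.
The 4th edge added is 5-7.

5-7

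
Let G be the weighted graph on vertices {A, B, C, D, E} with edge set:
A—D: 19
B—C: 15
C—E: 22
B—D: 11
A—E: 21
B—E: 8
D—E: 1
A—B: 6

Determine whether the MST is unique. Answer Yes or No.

Yes

Kruskal's algorithm — process edges by increasing weight (ties by edge label):
D—E (1): add. Components now {A} {B} {C} {D,E}
A—B (6): add. Components now {A,B} {C} {D,E}
B—E (8): add. Components now {A,B,D,E} {C}
B—D (11): skip — B and D already connected.
B—C (15): add. Components now {A,B,C,D,E}
Every non-tree edge has weight strictly greater than the heaviest edge on the tree path between its endpoints, so the MST is unique.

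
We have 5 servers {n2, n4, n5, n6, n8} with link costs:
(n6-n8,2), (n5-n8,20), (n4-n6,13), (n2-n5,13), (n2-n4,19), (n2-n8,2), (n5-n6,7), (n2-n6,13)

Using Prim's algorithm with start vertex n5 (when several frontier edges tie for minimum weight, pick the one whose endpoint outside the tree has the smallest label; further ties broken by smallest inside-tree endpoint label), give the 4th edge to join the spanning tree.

Grow the tree from n5 using Prim:
Step 1: frontier [n5-n6 7, n2-n5 13, n5-n8 20] → take n5-n6 (7); add n6.
Step 2: frontier [n2-n5 13, n5-n8 20, n6-n8 2, n2-n6 13, n4-n6 13] → take n6-n8 (2); add n8.
Step 3: frontier [n2-n5 13, n2-n6 13, n4-n6 13, n2-n8 2] → take n2-n8 (2); add n2.
Step 4: frontier [n2-n4 19, n4-n6 13] → take n4-n6 (13); add n4.
The 4th edge added is n4-n6.

n4-n6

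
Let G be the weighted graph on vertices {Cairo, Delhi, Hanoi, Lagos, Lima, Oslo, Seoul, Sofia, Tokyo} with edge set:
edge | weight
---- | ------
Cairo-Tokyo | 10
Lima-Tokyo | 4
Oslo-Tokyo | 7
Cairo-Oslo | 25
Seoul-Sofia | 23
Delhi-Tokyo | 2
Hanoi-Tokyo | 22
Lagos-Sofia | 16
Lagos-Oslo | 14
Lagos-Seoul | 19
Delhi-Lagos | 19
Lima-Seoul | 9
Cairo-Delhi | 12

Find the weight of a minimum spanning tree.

84

Kruskal: consider edges lightest-first.
Delhi-Tokyo (2): add — endpoints in different components.
Lima-Tokyo (4): add — endpoints in different components.
Oslo-Tokyo (7): add — endpoints in different components.
Lima-Seoul (9): add — endpoints in different components.
Cairo-Tokyo (10): add — endpoints in different components.
Cairo-Delhi (12): skip — Delhi and Cairo already connected.
Lagos-Oslo (14): add — endpoints in different components.
Lagos-Sofia (16): add — endpoints in different components.
Delhi-Lagos (19): skip — Lagos and Delhi already connected.
Lagos-Seoul (19): skip — Lagos and Seoul already connected.
Hanoi-Tokyo (22): add — endpoints in different components.
MST edges: Delhi-Tokyo, Lima-Tokyo, Oslo-Tokyo, Lima-Seoul, Cairo-Tokyo, Lagos-Oslo, Lagos-Sofia, Hanoi-Tokyo; total weight 2+4+7+9+10+14+16+22 = 84.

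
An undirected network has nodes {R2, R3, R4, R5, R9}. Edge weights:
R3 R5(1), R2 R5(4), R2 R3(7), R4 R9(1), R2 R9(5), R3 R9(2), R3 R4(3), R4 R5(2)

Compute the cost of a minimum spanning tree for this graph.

Prim, starting at R2.
Step 1: frontier [R2 R5 4, R2 R9 5, R2 R3 7] → take R2 R5 (4); add R5.
Step 2: frontier [R2 R9 5, R2 R3 7, R3 R5 1, R4 R5 2] → take R3 R5 (1); add R3.
Step 3: frontier [R2 R9 5, R3 R9 2, R3 R4 3, R4 R5 2] → take R4 R5 (2); add R4.
Step 4: frontier [R2 R9 5, R3 R9 2, R4 R9 1] → take R4 R9 (1); add R9.
MST edges: R2 R5, R3 R5, R4 R5, R4 R9; total weight 4+1+2+1 = 8.

8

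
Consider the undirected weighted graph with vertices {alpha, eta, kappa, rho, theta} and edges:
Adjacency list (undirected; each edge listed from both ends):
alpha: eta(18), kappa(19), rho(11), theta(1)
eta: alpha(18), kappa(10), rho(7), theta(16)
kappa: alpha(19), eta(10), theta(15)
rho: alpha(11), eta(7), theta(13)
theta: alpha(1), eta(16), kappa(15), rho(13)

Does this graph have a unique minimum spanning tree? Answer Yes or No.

Sort edges by weight, then run Kruskal:
alpha—theta (1): add. Components now {alpha,theta} {kappa} {rho} {eta}
eta—rho (7): add. Components now {alpha,theta} {kappa} {eta,rho}
eta—kappa (10): add. Components now {alpha,theta} {eta,kappa,rho}
alpha—rho (11): add. Components now {alpha,eta,kappa,rho,theta}
Every non-tree edge has weight strictly greater than the heaviest edge on the tree path between its endpoints, so the MST is unique.

Yes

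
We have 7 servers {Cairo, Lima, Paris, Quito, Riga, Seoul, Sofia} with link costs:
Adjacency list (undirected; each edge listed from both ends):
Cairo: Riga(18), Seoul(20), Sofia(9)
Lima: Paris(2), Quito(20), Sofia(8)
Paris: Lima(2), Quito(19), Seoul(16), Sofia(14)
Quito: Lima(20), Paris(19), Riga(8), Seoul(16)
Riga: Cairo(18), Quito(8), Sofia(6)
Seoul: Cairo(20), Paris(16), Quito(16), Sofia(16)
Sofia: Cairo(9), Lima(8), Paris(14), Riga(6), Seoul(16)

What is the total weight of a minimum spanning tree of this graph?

Kruskal's algorithm — process edges by increasing weight (ties by edge label):
Lima–Paris (2): add. Components now {Riga} {Sofia} {Quito} {Lima,Paris} {Seoul} {Cairo}
Riga–Sofia (6): add. Components now {Riga,Sofia} {Quito} {Lima,Paris} {Seoul} {Cairo}
Lima–Sofia (8): add. Components now {Lima,Paris,Riga,Sofia} {Quito} {Seoul} {Cairo}
Quito–Riga (8): add. Components now {Lima,Paris,Quito,Riga,Sofia} {Seoul} {Cairo}
Cairo–Sofia (9): add. Components now {Cairo,Lima,Paris,Quito,Riga,Sofia} {Seoul}
Paris–Sofia (14): skip — Sofia and Paris already connected.
Paris–Seoul (16): add. Components now {Cairo,Lima,Paris,Quito,Riga,Seoul,Sofia}
MST edges: Lima–Paris, Riga–Sofia, Lima–Sofia, Quito–Riga, Cairo–Sofia, Paris–Seoul; total weight 2+6+8+8+9+16 = 49.

49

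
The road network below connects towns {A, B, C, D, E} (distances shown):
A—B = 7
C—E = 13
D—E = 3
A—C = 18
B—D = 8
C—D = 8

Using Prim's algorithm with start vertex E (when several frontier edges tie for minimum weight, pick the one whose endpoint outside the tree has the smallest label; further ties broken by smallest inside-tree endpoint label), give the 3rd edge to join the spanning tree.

A-B

Prim's algorithm from E:
Step 1: cheapest edge leaving the tree is D—E (3); add D.
Step 2: cheapest edge leaving the tree is B—D (8); add B.
Step 3: cheapest edge leaving the tree is A—B (7); add A.
Step 4: cheapest edge leaving the tree is C—D (8); add C.
The 3rd edge added is A—B.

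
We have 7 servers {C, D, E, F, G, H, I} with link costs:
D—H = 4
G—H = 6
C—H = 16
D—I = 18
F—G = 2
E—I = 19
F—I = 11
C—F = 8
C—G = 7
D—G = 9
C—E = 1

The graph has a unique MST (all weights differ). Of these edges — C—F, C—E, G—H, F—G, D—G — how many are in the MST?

3

Kruskal: consider edges lightest-first.
C—E (1): add — endpoints in different components.
F—G (2): add — endpoints in different components.
D—H (4): add — endpoints in different components.
G—H (6): add — endpoints in different components.
C—G (7): add — endpoints in different components.
C—F (8): skip — C and F already connected.
D—G (9): skip — D and G already connected.
F—I (11): add — endpoints in different components.
MST edge set: {C—E, F—G, D—H, G—H, C—G, F—I}.
Of the listed edges, {C—E, G—H, F—G} are in the MST → 3.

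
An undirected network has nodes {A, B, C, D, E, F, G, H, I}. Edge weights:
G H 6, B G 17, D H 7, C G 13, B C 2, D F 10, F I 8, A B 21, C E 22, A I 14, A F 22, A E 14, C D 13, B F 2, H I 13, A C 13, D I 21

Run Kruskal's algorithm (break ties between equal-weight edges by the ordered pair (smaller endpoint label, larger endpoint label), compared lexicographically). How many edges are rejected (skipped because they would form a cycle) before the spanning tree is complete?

3

Kruskal: consider edges lightest-first.
B C (2): add — endpoints in different components.
B F (2): add — endpoints in different components.
G H (6): add — endpoints in different components.
D H (7): add — endpoints in different components.
F I (8): add — endpoints in different components.
D F (10): add — endpoints in different components.
A C (13): add — endpoints in different components.
C D (13): skip — C and D already connected.
C G (13): skip — C and G already connected.
H I (13): skip — H and I already connected.
A E (14): add — endpoints in different components.
Edges rejected before the tree was complete: 3.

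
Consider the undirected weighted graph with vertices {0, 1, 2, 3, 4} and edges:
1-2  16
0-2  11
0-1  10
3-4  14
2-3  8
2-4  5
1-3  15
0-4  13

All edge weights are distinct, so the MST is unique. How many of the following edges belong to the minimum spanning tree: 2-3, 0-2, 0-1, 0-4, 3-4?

Kruskal's algorithm — process edges by increasing weight (ties by edge label):
2-4 (5): add — endpoints in different components.
2-3 (8): add — endpoints in different components.
0-1 (10): add — endpoints in different components.
0-2 (11): add — endpoints in different components.
MST edge set: {2-4, 2-3, 0-1, 0-2}.
Of the listed edges, {2-3, 0-2, 0-1} are in the MST → 3.

3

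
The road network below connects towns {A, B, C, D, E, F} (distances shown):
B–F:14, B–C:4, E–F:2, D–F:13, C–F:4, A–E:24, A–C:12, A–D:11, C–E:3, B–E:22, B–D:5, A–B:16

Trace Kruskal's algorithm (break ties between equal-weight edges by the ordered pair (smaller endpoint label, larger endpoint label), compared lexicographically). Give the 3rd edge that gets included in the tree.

B-C

Sort edges by weight, then run Kruskal:
E–F (2): add. Components now {A} {B} {C} {D} {E,F}
C–E (3): add. Components now {A} {B} {C,E,F} {D}
B–C (4): add. Components now {A} {B,C,E,F} {D}
C–F (4): skip — C and F already connected.
B–D (5): add. Components now {A} {B,C,D,E,F}
A–D (11): add. Components now {A,B,C,D,E,F}
The 3rd edge added is B–C.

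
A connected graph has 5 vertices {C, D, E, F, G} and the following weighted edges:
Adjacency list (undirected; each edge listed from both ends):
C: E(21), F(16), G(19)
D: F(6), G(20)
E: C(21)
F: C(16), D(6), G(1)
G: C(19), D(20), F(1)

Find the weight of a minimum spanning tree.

44

Kruskal: consider edges lightest-first.
F—G (1): add. Components now {C} {D} {E} {F,G}
D—F (6): add. Components now {C} {D,F,G} {E}
C—F (16): add. Components now {C,D,F,G} {E}
C—G (19): skip — C and G already connected.
D—G (20): skip — D and G already connected.
C—E (21): add. Components now {C,D,E,F,G}
MST edges: F—G, D—F, C—F, C—E; total weight 1+6+16+21 = 44.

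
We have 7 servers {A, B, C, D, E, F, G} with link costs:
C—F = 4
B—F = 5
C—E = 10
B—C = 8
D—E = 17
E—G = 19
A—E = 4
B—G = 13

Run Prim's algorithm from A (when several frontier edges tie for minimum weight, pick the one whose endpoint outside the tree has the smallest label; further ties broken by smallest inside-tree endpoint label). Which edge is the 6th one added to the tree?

Grow the tree from A using Prim:
Step 1: cheapest edge leaving the tree is A—E (4); add E.
Step 2: cheapest edge leaving the tree is C—E (10); add C.
Step 3: cheapest edge leaving the tree is C—F (4); add F.
Step 4: cheapest edge leaving the tree is B—F (5); add B.
Step 5: cheapest edge leaving the tree is B—G (13); add G.
Step 6: cheapest edge leaving the tree is D—E (17); add D.
The 6th edge added is D—E.

D-E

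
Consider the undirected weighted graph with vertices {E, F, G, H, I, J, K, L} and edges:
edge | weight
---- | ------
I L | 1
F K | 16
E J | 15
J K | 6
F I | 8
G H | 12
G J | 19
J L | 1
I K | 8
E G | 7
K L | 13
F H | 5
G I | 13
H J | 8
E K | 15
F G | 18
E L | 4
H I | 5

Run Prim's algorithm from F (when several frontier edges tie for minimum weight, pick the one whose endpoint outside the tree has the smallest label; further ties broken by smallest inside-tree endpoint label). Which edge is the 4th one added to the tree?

J-L

Prim, starting at F.
Step 1: cheapest edge leaving the tree is F H (5); add H.
Step 2: cheapest edge leaving the tree is H I (5); add I.
Step 3: cheapest edge leaving the tree is I L (1); add L.
Step 4: cheapest edge leaving the tree is J L (1); add J.
Step 5: cheapest edge leaving the tree is E L (4); add E.
Step 6: cheapest edge leaving the tree is J K (6); add K.
Step 7: cheapest edge leaving the tree is E G (7); add G.
The 4th edge added is J L.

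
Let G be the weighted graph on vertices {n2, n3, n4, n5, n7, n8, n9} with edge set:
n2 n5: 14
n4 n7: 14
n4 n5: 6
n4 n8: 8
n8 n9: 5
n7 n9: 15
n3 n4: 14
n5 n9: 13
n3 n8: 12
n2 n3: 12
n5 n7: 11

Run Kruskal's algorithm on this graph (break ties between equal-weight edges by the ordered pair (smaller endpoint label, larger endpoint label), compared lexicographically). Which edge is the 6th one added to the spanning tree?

Kruskal's algorithm — process edges by increasing weight (ties by edge label):
n8 n9 (5): add — endpoints in different components.
n4 n5 (6): add — endpoints in different components.
n4 n8 (8): add — endpoints in different components.
n5 n7 (11): add — endpoints in different components.
n2 n3 (12): add — endpoints in different components.
n3 n8 (12): add — endpoints in different components.
The 6th edge added is n3 n8.

n3-n8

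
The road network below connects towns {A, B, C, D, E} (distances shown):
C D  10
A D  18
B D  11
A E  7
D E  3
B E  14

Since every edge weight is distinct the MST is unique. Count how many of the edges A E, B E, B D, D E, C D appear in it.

Kruskal's algorithm — process edges by increasing weight (ties by edge label):
D E (3): add. Components now {A} {B} {C} {D,E}
A E (7): add. Components now {A,D,E} {B} {C}
C D (10): add. Components now {A,C,D,E} {B}
B D (11): add. Components now {A,B,C,D,E}
MST edge set: {D E, A E, C D, B D}.
Of the listed edges, {A E, B D, D E, C D} are in the MST → 4.

4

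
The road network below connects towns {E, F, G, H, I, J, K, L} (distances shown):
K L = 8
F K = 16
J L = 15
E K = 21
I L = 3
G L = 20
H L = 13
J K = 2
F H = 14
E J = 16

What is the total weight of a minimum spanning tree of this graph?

76

Kruskal: consider edges lightest-first.
J K (2): add — endpoints in different components.
I L (3): add — endpoints in different components.
K L (8): add — endpoints in different components.
H L (13): add — endpoints in different components.
F H (14): add — endpoints in different components.
J L (15): skip — J and L already connected.
E J (16): add — endpoints in different components.
F K (16): skip — F and K already connected.
G L (20): add — endpoints in different components.
MST edges: J K, I L, K L, H L, F H, E J, G L; total weight 2+3+8+13+14+16+20 = 76.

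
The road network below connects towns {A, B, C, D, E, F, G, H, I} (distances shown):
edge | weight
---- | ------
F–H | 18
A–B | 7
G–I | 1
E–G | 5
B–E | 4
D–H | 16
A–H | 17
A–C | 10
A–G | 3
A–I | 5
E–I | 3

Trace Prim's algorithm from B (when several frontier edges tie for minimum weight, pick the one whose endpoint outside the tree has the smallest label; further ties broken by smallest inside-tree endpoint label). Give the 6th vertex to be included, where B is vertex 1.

Grow the tree from B using Prim:
Step 1: cheapest edge leaving the tree is B–E (4); add E.
Step 2: cheapest edge leaving the tree is E–I (3); add I.
Step 3: cheapest edge leaving the tree is G–I (1); add G.
Step 4: cheapest edge leaving the tree is A–G (3); add A.
Step 5: cheapest edge leaving the tree is A–C (10); add C.
Step 6: cheapest edge leaving the tree is A–H (17); add H.
Step 7: cheapest edge leaving the tree is D–H (16); add D.
Step 8: cheapest edge leaving the tree is F–H (18); add F.
Vertex order: B, E, I, G, A, C, H, D, F. The 6th vertex is C.

C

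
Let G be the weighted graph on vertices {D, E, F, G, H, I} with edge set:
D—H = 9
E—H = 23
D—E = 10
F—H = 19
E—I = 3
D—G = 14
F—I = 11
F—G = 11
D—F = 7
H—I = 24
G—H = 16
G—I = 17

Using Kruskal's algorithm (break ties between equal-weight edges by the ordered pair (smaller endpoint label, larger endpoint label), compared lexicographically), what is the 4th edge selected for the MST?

D-E

Kruskal's algorithm — process edges by increasing weight (ties by edge label):
E—I (3): add. Components now {D} {E,I} {F} {G} {H}
D—F (7): add. Components now {D,F} {E,I} {G} {H}
D—H (9): add. Components now {D,F,H} {E,I} {G}
D—E (10): add. Components now {D,E,F,H,I} {G}
F—G (11): add. Components now {D,E,F,G,H,I}
The 4th edge added is D—E.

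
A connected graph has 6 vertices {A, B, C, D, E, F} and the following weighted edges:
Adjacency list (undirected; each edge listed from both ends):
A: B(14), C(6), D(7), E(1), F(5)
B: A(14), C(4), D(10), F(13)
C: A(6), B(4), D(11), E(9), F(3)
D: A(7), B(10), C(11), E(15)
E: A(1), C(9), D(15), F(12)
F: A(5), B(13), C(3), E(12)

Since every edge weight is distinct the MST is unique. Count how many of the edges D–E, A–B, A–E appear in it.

Sort edges by weight, then run Kruskal:
A–E (1): add. Components now {A,E} {B} {C} {D} {F}
C–F (3): add. Components now {A,E} {B} {C,F} {D}
B–C (4): add. Components now {A,E} {B,C,F} {D}
A–F (5): add. Components now {A,B,C,E,F} {D}
A–C (6): skip — A and C already connected.
A–D (7): add. Components now {A,B,C,D,E,F}
MST edge set: {A–E, C–F, B–C, A–F, A–D}.
Of the listed edges, {A–E} are in the MST → 1.

1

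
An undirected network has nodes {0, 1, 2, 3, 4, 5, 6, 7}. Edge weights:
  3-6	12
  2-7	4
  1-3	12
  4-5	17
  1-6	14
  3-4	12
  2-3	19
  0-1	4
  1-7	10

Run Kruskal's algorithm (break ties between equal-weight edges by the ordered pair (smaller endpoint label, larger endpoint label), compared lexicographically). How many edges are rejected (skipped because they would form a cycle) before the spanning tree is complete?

1

Sort edges by weight, then run Kruskal:
0-1 (4): add — endpoints in different components.
2-7 (4): add — endpoints in different components.
1-7 (10): add — endpoints in different components.
1-3 (12): add — endpoints in different components.
3-4 (12): add — endpoints in different components.
3-6 (12): add — endpoints in different components.
1-6 (14): skip — 1 and 6 already connected.
4-5 (17): add — endpoints in different components.
Edges rejected before the tree was complete: 1.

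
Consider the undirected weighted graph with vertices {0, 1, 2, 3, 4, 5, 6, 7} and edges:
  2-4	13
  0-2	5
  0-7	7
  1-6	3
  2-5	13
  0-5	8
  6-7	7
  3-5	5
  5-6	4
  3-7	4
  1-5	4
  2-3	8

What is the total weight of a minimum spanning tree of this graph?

41

Sort edges by weight, then run Kruskal:
1-6 (3): add — endpoints in different components.
1-5 (4): add — endpoints in different components.
3-7 (4): add — endpoints in different components.
5-6 (4): skip — 5 and 6 already connected.
0-2 (5): add — endpoints in different components.
3-5 (5): add — endpoints in different components.
0-7 (7): add — endpoints in different components.
6-7 (7): skip — 6 and 7 already connected.
0-5 (8): skip — 0 and 5 already connected.
2-3 (8): skip — 2 and 3 already connected.
2-4 (13): add — endpoints in different components.
MST edges: 1-6, 1-5, 3-7, 0-2, 3-5, 0-7, 2-4; total weight 3+4+4+5+5+7+13 = 41.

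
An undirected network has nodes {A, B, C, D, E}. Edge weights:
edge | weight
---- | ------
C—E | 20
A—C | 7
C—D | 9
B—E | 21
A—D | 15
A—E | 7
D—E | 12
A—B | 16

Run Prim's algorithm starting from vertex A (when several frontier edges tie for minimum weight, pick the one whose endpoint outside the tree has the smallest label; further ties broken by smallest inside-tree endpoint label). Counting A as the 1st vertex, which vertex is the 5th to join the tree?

Prim, starting at A.
Step 1: frontier [A—C 7, A—E 7, A—D 15, A—B 16] → take A—C (7); add C.
Step 2: frontier [A—E 7, A—D 15, A—B 16, C—D 9, C—E 20] → take A—E (7); add E.
Step 3: frontier [A—D 15, A—B 16, C—D 9, D—E 12, B—E 21] → take C—D (9); add D.
Step 4: frontier [A—B 16, B—E 21] → take A—B (16); add B.
Vertex order: A, C, E, D, B. The 5th vertex is B.

B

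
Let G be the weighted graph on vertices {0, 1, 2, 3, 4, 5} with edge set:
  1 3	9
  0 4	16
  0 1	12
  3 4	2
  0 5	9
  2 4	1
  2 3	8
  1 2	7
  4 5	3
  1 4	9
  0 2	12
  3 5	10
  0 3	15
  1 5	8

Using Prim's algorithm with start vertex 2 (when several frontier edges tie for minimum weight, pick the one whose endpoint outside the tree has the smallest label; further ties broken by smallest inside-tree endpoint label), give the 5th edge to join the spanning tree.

0-5

Prim, starting at 2.
Step 1: cheapest edge leaving the tree is 2 4 (1); add 4.
Step 2: cheapest edge leaving the tree is 3 4 (2); add 3.
Step 3: cheapest edge leaving the tree is 4 5 (3); add 5.
Step 4: cheapest edge leaving the tree is 1 2 (7); add 1.
Step 5: cheapest edge leaving the tree is 0 5 (9); add 0.
The 5th edge added is 0 5.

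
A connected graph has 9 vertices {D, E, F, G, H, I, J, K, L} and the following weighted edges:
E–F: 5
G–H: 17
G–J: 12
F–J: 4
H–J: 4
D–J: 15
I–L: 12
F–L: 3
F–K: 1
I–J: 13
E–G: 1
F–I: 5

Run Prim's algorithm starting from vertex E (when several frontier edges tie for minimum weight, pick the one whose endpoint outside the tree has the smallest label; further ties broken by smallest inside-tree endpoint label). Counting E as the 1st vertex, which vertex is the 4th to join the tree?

Prim, starting at E.
Step 1: frontier [E–G 1, E–F 5] → take E–G (1); add G.
Step 2: frontier [E–F 5, G–J 12, G–H 17] → take E–F (5); add F.
Step 3: frontier [F–K 1, F–L 3, F–J 4, F–I 5, G–J 12, G–H 17] → take F–K (1); add K.
Step 4: frontier [F–L 3, F–J 4, F–I 5, G–J 12, G–H 17] → take F–L (3); add L.
Step 5: frontier [F–J 4, F–I 5, G–J 12, G–H 17, I–L 12] → take F–J (4); add J.
Step 6: frontier [F–I 5, G–H 17, H–J 4, I–J 13, D–J 15, I–L 12] → take H–J (4); add H.
Step 7: frontier [F–I 5, I–J 13, D–J 15, I–L 12] → take F–I (5); add I.
Step 8: frontier [D–J 15] → take D–J (15); add D.
Vertex order: E, G, F, K, L, J, H, I, D. The 4th vertex is K.

K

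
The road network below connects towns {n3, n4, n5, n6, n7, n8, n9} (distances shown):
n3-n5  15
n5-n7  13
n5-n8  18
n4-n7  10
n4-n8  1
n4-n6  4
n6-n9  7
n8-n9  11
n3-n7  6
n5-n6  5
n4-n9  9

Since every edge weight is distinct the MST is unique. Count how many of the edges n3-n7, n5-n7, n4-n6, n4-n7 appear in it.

Kruskal's algorithm — process edges by increasing weight (ties by edge label):
n4-n8 (1): add — endpoints in different components.
n4-n6 (4): add — endpoints in different components.
n5-n6 (5): add — endpoints in different components.
n3-n7 (6): add — endpoints in different components.
n6-n9 (7): add — endpoints in different components.
n4-n9 (9): skip — n4 and n9 already connected.
n4-n7 (10): add — endpoints in different components.
MST edge set: {n4-n8, n4-n6, n5-n6, n3-n7, n6-n9, n4-n7}.
Of the listed edges, {n3-n7, n4-n6, n4-n7} are in the MST → 3.

3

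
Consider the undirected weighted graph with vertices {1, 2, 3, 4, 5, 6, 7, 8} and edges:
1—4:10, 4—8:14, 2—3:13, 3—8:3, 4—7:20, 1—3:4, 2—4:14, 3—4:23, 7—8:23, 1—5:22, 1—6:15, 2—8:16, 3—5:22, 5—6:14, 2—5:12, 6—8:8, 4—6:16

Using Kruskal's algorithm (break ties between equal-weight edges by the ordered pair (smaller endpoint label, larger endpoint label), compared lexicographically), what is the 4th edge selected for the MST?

Kruskal: consider edges lightest-first.
3—8 (3): add — endpoints in different components.
1—3 (4): add — endpoints in different components.
6—8 (8): add — endpoints in different components.
1—4 (10): add — endpoints in different components.
2—5 (12): add — endpoints in different components.
2—3 (13): add — endpoints in different components.
2—4 (14): skip — 2 and 4 already connected.
4—8 (14): skip — 4 and 8 already connected.
5—6 (14): skip — 5 and 6 already connected.
1—6 (15): skip — 1 and 6 already connected.
2—8 (16): skip — 2 and 8 already connected.
4—6 (16): skip — 4 and 6 already connected.
4—7 (20): add — endpoints in different components.
The 4th edge added is 1—4.

1-4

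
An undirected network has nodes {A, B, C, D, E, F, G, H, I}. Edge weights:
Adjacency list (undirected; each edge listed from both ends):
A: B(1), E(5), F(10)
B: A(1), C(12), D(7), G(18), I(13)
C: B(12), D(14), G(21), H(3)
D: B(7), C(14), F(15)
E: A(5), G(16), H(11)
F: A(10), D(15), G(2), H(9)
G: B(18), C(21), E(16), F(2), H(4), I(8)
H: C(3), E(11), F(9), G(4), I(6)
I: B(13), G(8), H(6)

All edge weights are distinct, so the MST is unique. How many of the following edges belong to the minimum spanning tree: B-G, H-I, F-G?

Sort edges by weight, then run Kruskal:
A-B (1): add — endpoints in different components.
F-G (2): add — endpoints in different components.
C-H (3): add — endpoints in different components.
G-H (4): add — endpoints in different components.
A-E (5): add — endpoints in different components.
H-I (6): add — endpoints in different components.
B-D (7): add — endpoints in different components.
G-I (8): skip — G and I already connected.
F-H (9): skip — F and H already connected.
A-F (10): add — endpoints in different components.
MST edge set: {A-B, F-G, C-H, G-H, A-E, H-I, B-D, A-F}.
Of the listed edges, {H-I, F-G} are in the MST → 2.

2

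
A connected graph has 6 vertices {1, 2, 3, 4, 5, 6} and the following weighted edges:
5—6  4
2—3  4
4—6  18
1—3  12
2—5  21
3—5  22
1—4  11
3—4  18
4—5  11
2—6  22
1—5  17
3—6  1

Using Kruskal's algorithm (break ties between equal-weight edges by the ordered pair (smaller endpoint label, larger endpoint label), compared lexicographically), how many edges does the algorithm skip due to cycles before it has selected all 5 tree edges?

0

Kruskal: consider edges lightest-first.
3—6 (1): add. Components now {1} {2} {3,6} {4} {5}
2—3 (4): add. Components now {1} {2,3,6} {4} {5}
5—6 (4): add. Components now {1} {2,3,5,6} {4}
1—4 (11): add. Components now {1,4} {2,3,5,6}
4—5 (11): add. Components now {1,2,3,4,5,6}
Edges rejected before the tree was complete: 0.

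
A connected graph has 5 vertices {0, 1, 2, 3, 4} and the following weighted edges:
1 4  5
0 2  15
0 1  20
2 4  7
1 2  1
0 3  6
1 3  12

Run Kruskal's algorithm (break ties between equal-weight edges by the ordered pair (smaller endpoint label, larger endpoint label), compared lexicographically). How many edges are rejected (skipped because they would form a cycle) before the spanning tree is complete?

1

Kruskal: consider edges lightest-first.
1 2 (1): add. Components now {0} {1,2} {3} {4}
1 4 (5): add. Components now {0} {1,2,4} {3}
0 3 (6): add. Components now {0,3} {1,2,4}
2 4 (7): skip — 2 and 4 already connected.
1 3 (12): add. Components now {0,1,2,3,4}
Edges rejected before the tree was complete: 1.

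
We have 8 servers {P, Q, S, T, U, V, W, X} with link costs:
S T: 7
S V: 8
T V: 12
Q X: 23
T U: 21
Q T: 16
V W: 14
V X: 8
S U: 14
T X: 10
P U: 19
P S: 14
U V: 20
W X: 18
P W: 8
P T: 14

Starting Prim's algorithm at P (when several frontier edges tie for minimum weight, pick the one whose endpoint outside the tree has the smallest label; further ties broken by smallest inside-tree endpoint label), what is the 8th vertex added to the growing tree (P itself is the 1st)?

Q

Prim's algorithm from P:
Step 1: cheapest edge leaving the tree is P W (8); add W.
Step 2: cheapest edge leaving the tree is P S (14); add S.
Step 3: cheapest edge leaving the tree is S T (7); add T.
Step 4: cheapest edge leaving the tree is S V (8); add V.
Step 5: cheapest edge leaving the tree is V X (8); add X.
Step 6: cheapest edge leaving the tree is S U (14); add U.
Step 7: cheapest edge leaving the tree is Q T (16); add Q.
Vertex order: P, W, S, T, V, X, U, Q. The 8th vertex is Q.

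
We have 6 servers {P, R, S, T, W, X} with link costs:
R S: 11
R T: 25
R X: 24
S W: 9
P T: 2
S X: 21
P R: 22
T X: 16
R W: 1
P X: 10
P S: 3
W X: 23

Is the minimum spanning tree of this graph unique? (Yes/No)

Kruskal: consider edges lightest-first.
R W (1): add — endpoints in different components.
P T (2): add — endpoints in different components.
P S (3): add — endpoints in different components.
S W (9): add — endpoints in different components.
P X (10): add — endpoints in different components.
Every non-tree edge has weight strictly greater than the heaviest edge on the tree path between its endpoints, so the MST is unique.

Yes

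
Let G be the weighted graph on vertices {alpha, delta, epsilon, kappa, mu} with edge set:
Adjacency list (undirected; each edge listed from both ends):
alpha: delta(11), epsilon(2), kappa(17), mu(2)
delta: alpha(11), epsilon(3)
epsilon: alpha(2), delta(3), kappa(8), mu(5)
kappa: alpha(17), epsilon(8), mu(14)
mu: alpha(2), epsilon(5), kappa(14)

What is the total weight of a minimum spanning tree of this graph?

Kruskal: consider edges lightest-first.
alpha-epsilon (2): add. Components now {kappa} {alpha,epsilon} {delta} {mu}
alpha-mu (2): add. Components now {kappa} {alpha,epsilon,mu} {delta}
delta-epsilon (3): add. Components now {kappa} {alpha,delta,epsilon,mu}
epsilon-mu (5): skip — mu and epsilon already connected.
epsilon-kappa (8): add. Components now {alpha,delta,epsilon,kappa,mu}
MST edges: alpha-epsilon, alpha-mu, delta-epsilon, epsilon-kappa; total weight 2+2+3+8 = 15.

15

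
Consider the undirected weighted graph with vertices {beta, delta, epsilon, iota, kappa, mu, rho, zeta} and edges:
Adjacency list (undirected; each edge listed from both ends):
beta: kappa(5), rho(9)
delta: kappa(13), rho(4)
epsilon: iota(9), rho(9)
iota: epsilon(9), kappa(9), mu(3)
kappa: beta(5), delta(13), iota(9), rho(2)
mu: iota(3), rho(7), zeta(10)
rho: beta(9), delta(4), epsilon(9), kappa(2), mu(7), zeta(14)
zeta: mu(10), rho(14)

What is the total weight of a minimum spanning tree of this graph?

40

Kruskal: consider edges lightest-first.
kappa–rho (2): add — endpoints in different components.
iota–mu (3): add — endpoints in different components.
delta–rho (4): add — endpoints in different components.
beta–kappa (5): add — endpoints in different components.
mu–rho (7): add — endpoints in different components.
beta–rho (9): skip — beta and rho already connected.
epsilon–iota (9): add — endpoints in different components.
epsilon–rho (9): skip — epsilon and rho already connected.
iota–kappa (9): skip — kappa and iota already connected.
mu–zeta (10): add — endpoints in different components.
MST edges: kappa–rho, iota–mu, delta–rho, beta–kappa, mu–rho, epsilon–iota, mu–zeta; total weight 2+3+4+5+7+9+10 = 40.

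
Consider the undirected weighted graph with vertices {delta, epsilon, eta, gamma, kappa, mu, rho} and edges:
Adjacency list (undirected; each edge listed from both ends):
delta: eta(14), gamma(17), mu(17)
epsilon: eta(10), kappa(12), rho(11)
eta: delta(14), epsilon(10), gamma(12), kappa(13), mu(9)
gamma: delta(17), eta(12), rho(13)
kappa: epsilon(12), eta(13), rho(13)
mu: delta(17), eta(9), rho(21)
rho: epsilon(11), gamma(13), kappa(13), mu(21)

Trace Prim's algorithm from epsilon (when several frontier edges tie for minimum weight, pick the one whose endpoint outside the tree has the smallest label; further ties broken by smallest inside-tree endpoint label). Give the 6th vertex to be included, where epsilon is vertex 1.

kappa

Prim's algorithm from epsilon:
Step 1: cheapest edge leaving the tree is epsilon—eta (10); add eta.
Step 2: cheapest edge leaving the tree is eta—mu (9); add mu.
Step 3: cheapest edge leaving the tree is epsilon—rho (11); add rho.
Step 4: cheapest edge leaving the tree is eta—gamma (12); add gamma.
Step 5: cheapest edge leaving the tree is epsilon—kappa (12); add kappa.
Step 6: cheapest edge leaving the tree is delta—eta (14); add delta.
Vertex order: epsilon, eta, mu, rho, gamma, kappa, delta. The 6th vertex is kappa.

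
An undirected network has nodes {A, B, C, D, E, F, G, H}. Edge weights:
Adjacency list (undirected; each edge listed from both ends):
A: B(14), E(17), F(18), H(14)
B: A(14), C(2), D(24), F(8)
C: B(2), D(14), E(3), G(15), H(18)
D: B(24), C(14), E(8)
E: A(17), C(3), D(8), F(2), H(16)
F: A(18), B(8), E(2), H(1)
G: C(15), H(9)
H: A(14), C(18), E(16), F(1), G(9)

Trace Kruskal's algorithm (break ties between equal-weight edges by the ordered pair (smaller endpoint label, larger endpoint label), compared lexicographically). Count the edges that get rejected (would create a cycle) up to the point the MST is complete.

Kruskal's algorithm — process edges by increasing weight (ties by edge label):
F H (1): add — endpoints in different components.
B C (2): add — endpoints in different components.
E F (2): add — endpoints in different components.
C E (3): add — endpoints in different components.
B F (8): skip — B and F already connected.
D E (8): add — endpoints in different components.
G H (9): add — endpoints in different components.
A B (14): add — endpoints in different components.
Edges rejected before the tree was complete: 1.

1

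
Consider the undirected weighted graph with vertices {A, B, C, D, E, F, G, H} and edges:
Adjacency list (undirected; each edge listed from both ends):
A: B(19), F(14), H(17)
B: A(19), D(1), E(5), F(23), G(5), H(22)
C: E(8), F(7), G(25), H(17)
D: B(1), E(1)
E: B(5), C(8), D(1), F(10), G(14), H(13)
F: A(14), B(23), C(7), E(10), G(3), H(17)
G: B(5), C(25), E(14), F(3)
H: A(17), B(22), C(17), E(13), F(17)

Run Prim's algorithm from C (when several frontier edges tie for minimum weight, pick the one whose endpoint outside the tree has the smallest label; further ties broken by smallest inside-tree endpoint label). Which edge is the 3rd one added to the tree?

Prim's algorithm from C:
Step 1: cheapest edge leaving the tree is C F (7); add F.
Step 2: cheapest edge leaving the tree is F G (3); add G.
Step 3: cheapest edge leaving the tree is B G (5); add B.
Step 4: cheapest edge leaving the tree is B D (1); add D.
Step 5: cheapest edge leaving the tree is D E (1); add E.
Step 6: cheapest edge leaving the tree is E H (13); add H.
Step 7: cheapest edge leaving the tree is A F (14); add A.
The 3rd edge added is B G.

B-G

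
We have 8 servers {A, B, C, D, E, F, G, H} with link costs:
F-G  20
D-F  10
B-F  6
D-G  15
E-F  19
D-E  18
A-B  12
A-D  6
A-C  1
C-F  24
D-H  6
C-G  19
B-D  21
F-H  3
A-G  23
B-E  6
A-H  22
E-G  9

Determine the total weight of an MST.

37

Kruskal: consider edges lightest-first.
A-C (1): add — endpoints in different components.
F-H (3): add — endpoints in different components.
A-D (6): add — endpoints in different components.
B-E (6): add — endpoints in different components.
B-F (6): add — endpoints in different components.
D-H (6): add — endpoints in different components.
E-G (9): add — endpoints in different components.
MST edges: A-C, F-H, A-D, B-E, B-F, D-H, E-G; total weight 1+3+6+6+6+6+9 = 37.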